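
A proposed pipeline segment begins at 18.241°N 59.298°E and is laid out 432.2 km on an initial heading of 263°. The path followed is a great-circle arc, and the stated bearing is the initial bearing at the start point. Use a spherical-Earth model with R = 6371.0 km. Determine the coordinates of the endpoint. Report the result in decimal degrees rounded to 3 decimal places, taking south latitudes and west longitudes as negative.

latitude 17.725°, longitude 55.248°

Angular distance δ = d/R = 432.2 / 6371 = 0.067839 rad.
Start latitude φ₁ = 0.318366 rad; initial bearing θ = 4.590216 rad.
Destination latitude: φ₂ = arcsin( sin φ₁ cos δ + cos φ₁ sin δ cos θ ) = arcsin(0.304449) = 17.725°.
Then Δλ = atan2(-0.063900, 0.902403) = -0.070693 rad, from sin θ sin δ cos φ₁ over cos δ − sin φ₁ sin φ₂.
λ₂ = 59.298° + -4.050° = 55.248°.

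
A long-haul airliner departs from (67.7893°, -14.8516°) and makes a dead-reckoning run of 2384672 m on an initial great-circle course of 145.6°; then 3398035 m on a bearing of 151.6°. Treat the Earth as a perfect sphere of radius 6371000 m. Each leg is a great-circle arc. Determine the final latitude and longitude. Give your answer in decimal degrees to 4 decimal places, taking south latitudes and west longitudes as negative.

latitude 20.2924°, longitude 18.2121°

Apply the spherical direct solution leg by leg, carrying full precision between legs.
Leg 1: from (67.7893°, -14.8516°), δ = 2384672/6371000 = 0.374301 rad, θ = 145.6° → φ = 48.3882°, λ = 3.2711°.
Leg 2: from (48.3882°, 3.2711°), δ = 3398035/6371000 = 0.533360 rad, θ = 151.6° → φ = 20.2924°, λ = 18.2121°.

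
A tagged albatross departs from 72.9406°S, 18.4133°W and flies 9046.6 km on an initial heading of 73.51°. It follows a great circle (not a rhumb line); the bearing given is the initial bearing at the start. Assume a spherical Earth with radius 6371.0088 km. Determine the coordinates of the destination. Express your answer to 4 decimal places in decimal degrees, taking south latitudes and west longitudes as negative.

latitude -3.5159°, longitude 53.3497°

Angular distance δ = d/R = 9046.6 / 6371.0088 = 1.419964 rad.
Converting: φ₁ = -1.273054 rad, θ = 1.282992 rad.
Applying the spherical law of cosines for sides, sin φ₂ = sin φ₁ cos δ + cos φ₁ sin δ cos θ = -0.061325, so φ₂ = -3.5159°.
For the longitude increment, Δλ = atan2( sin θ sin δ cos φ₁, cos δ − sin φ₁ sin φ₂ ) = atan2(0.278103, 0.091635) = 71.7630°.
λ₂ = -18.4133° + 71.7630° = 53.3497°.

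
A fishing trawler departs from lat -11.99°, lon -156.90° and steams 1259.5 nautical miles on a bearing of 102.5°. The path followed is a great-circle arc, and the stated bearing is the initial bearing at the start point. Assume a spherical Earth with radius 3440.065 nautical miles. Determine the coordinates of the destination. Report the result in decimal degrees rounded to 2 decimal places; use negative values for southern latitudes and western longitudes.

Angular distance δ = d/R = 1259.5 / 3440.065 = 0.366127 rad.
Converting: φ₁ = -0.209265 rad, θ = 1.788962 rad.
Applying the spherical law of cosines for sides, sin φ₂ = sin φ₁ cos δ + cos φ₁ sin δ cos θ = -0.269767, so φ₂ = -15.65°.
Δλ = atan2( sin θ sin δ cos φ₁ , cos δ − sin φ₁ sin φ₂ ) = atan2(0.341890, 0.877679) = 0.371456 rad = 21.28°.
Hence λ₂ = -156.90° + 21.28° = -135.62°.

latitude -15.65°, longitude -135.62°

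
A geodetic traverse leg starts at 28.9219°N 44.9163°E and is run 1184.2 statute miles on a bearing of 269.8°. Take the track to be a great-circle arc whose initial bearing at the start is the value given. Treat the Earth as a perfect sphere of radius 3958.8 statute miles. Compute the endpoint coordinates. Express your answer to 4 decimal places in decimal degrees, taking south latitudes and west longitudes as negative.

δ = 1184.2/3958.8 = 0.299131 rad (17.1389°).
Converting: φ₁ = 0.504782 rad, θ = 4.708898 rad.
sin φ₂ = sin φ₁ cos δ + cos φ₁ sin δ cos θ = (0.483617)(0.955593) + (0.875280)(0.294690)(-0.003491) = 0.461241
φ₂ = asin(0.461241) = 0.479393 rad = 27.4672°.
Then Δλ = atan2(-0.257935, 0.732529) = -0.338558 rad, from sin θ sin δ cos φ₁ over cos δ − sin φ₁ sin φ₂.
λ₂ = λ₁ + Δλ = 25.5184°.

latitude 27.4672°, longitude 25.5184°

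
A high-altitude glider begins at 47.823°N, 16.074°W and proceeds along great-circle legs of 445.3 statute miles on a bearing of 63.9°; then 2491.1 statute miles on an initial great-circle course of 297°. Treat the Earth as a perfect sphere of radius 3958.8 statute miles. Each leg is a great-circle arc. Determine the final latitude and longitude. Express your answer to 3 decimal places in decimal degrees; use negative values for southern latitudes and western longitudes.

latitude 52.446°, longitude -66.349°

Apply the spherical direct solution leg by leg, carrying full precision between legs.
Leg 1: from (47.823°, -16.074°), δ = 445.3/3958.8 = 0.112484 rad, θ = 63.9° → φ = 50.313°, λ = -6.992°.
Leg 2: from (50.313°, -6.992°), δ = 2491.1/3958.8 = 0.629256 rad, θ = 297° → φ = 52.446°, λ = -66.349°.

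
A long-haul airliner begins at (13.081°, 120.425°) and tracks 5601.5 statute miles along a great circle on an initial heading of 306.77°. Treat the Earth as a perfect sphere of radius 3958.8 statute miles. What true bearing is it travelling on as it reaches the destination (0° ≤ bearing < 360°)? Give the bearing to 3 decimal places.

δ = 5601.5/3958.8 = 1.414949 rad (81.0706°).
Start latitude φ₁ = 0.228307 rad; initial bearing θ = 5.354147 rad.
Destination latitude: φ₂ = arcsin( sin φ₁ cos δ + cos φ₁ sin δ cos θ ) = arcsin(0.611135) = 37.672°.
Δλ = atan2( sin θ sin δ cos φ₁ , cos δ − sin φ₁ sin φ₂ ) = atan2(-0.770802, 0.016900) = -1.548874 rad = -88.744°.
λ₂ = 120.425° + -88.744° = 31.681°.
The forward bearing on arrival equals the back-azimuth from the destination plus 180°.
Back-azimuth from P₂ (37.672°, 31.681°) to P₁ (13.081°, 120.425°), with Δλ' = λ₁ − λ₂ = 88.744°: atan2( sin Δλ' cos φ₁ , cos φ₂ sin φ₁ − sin φ₂ cos φ₁ cos Δλ' ) = 80.321°.
Final bearing = (80.321° + 180°) mod 360° = 260.321°.

final bearing 260.321°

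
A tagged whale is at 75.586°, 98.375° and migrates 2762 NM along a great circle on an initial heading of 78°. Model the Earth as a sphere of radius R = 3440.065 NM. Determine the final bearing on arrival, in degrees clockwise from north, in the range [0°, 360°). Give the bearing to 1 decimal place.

final bearing 159.8°

δ = 2762/3440.065 = 0.802892 rad (46.0023°).
With φ₁ = 75.586° = 1.319225 rad and θ = 78° = 1.361357 rad:
Destination latitude: φ₂ = arcsin( sin φ₁ cos δ + cos φ₁ sin δ cos θ ) = arcsin(0.709995) = 45.234°.
Then Δλ = atan2(0.175157, 0.006984) = 1.530947 rad, from sin θ sin δ cos φ₁ over cos δ − sin φ₁ sin φ₂.
λ₂ = 98.375° + 87.717° = 186.092°, normalized to (−180°, 180°] → -173.908°.
The forward bearing on arrival equals the back-azimuth from the destination plus 180°.
Back-azimuth from P₂ (45.2°, -173.9°) to P₁ (75.6°, 98.4°), with Δλ' = λ₁ − λ₂ = 272.3°: atan2( sin Δλ' cos φ₁ , cos φ₂ sin φ₁ − sin φ₂ cos φ₁ cos Δλ' ) = 339.8°.
Final bearing = (339.8° + 180°) mod 360° = 159.8°.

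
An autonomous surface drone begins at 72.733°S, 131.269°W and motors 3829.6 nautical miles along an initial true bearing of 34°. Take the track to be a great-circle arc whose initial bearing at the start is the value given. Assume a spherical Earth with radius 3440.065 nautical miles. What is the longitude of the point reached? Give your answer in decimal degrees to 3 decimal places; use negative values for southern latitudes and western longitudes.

longitude -100.463°

Central angle δ = d/R = 1.113235 rad.
Start latitude φ₁ = -1.269430 rad; initial bearing θ = 0.593412 rad.
sin φ₂ = sin φ₁ cos δ + cos φ₁ sin δ cos θ = (-0.954932)(0.441762) + (0.296825)(0.897132)(0.829038) = -0.201087
φ₂ = asin(-0.201087) = -0.202467 rad = -11.601°.
Then Δλ = atan2(0.148908, 0.249737) = 0.537664 rad, from sin θ sin δ cos φ₁ over cos δ − sin φ₁ sin φ₂.
Hence λ₂ = -131.269° + 30.806° = -100.463°.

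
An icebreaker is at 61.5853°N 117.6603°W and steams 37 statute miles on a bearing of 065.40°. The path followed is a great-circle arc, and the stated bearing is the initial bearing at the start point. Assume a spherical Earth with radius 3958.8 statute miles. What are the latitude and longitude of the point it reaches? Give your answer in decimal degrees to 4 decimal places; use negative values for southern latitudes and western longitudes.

Angular distance δ = d/R = 37 / 3958.8 = 0.009346 rad.
Start latitude φ₁ = 1.074866 rad; initial bearing θ = 1.141445 rad.
Applying the spherical law of cosines for sides, sin φ₂ = sin φ₁ cos δ + cos φ₁ sin δ cos θ = 0.881339, so φ₂ = 61.8044°.
Δλ = atan2( sin θ sin δ cos φ₁ , cos δ − sin φ₁ sin φ₂ ) = atan2(0.004044, 0.224795) = 0.017986 rad = 1.0305°.
λ₂ = λ₁ + Δλ = -116.6298°.

latitude 61.8044°, longitude -116.6298°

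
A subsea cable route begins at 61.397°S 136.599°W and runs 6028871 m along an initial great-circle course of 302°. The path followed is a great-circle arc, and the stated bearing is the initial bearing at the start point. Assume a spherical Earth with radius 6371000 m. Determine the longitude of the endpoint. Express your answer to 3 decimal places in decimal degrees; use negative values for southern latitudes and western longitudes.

longitude 177.096°

Angular distance δ = d/R = 6028871 / 6371000 = 0.946299 rad.
Start latitude φ₁ = -1.071580 rad; initial bearing θ = 5.270894 rad.
sin φ₂ = sin φ₁ cos δ + cos φ₁ sin δ cos θ = (-0.877958)(0.584690) + (0.478738)(0.811257)(0.529919) = -0.307523
φ₂ = asin(-0.307523) = -0.312589 rad = -17.910°.
For the longitude increment, Δλ = atan2( sin θ sin δ cos φ₁, cos δ − sin φ₁ sin φ₂ ) = atan2(-0.329364, 0.314697) = -46.305°.
λ₂ = -136.599° + -46.305° = -182.904°, normalized to (−180°, 180°] → 177.096°.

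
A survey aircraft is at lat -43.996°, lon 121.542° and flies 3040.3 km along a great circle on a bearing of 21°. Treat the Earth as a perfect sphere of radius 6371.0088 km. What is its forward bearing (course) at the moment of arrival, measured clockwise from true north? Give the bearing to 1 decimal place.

δ = 3040.3/6371.0088 = 0.477209 rad (27.3420°).
Converting: φ₁ = -0.767875 rad, θ = 0.366519 rad.
Applying the spherical law of cosines for sides, sin φ₂ = sin φ₁ cos δ + cos φ₁ sin δ cos θ = -0.308537, so φ₂ = -17.971°.
Δλ = atan2( sin θ sin δ cos φ₁ , cos δ − sin φ₁ sin φ₂ ) = atan2(0.118411, 0.673968) = 0.173917 rad = 9.965°.
λ₂ = 121.542° + 9.965° = 131.507°.
The forward bearing on arrival equals the back-azimuth from the destination plus 180°.
Back-azimuth from P₂ (-18.0°, 131.5°) to P₁ (-44.0°, 121.5°), with Δλ' = λ₁ − λ₂ = -10.0°: atan2( sin Δλ' cos φ₁ , cos φ₂ sin φ₁ − sin φ₂ cos φ₁ cos Δλ' ) = 195.7°.
Final bearing = (195.7° + 180°) mod 360° = 15.7°.

final bearing 15.7°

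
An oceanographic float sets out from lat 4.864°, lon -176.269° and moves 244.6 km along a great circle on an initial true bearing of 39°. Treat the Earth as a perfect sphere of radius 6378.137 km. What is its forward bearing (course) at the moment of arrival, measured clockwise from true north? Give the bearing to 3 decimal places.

final bearing 39.139°

δ = 244.6/6378.137 = 0.038350 rad (2.1973°).
Start latitude φ₁ = 0.084893 rad; initial bearing θ = 0.680678 rad.
Applying the spherical law of cosines for sides, sin φ₂ = sin φ₁ cos δ + cos φ₁ sin δ cos θ = 0.114417, so φ₂ = 6.570°.
For the longitude increment, Δλ = atan2( sin θ sin δ cos φ₁, cos δ − sin φ₁ sin φ₂ ) = atan2(0.024041, 0.989563) = 1.392°.
λ₂ = -176.269° + 1.392° = -174.877°.
The forward bearing on arrival equals the back-azimuth from the destination plus 180°.
Back-azimuth from P₂ (6.570°, -174.877°) to P₁ (4.864°, -176.269°), with Δλ' = λ₁ − λ₂ = -1.392°: atan2( sin Δλ' cos φ₁ , cos φ₂ sin φ₁ − sin φ₂ cos φ₁ cos Δλ' ) = 219.139°.
Final bearing = (219.139° + 180°) mod 360° = 39.139°.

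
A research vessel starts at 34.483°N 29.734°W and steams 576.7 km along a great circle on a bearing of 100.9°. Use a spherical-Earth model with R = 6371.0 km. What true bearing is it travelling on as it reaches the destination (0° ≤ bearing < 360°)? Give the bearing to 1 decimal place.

final bearing 104.3°

Angular distance δ = d/R = 576.7 / 6371 = 0.090520 rad.
Converting: φ₁ = 0.601842 rad, θ = 1.761037 rad.
sin φ₂ = sin φ₁ cos δ + cos φ₁ sin δ cos θ = (0.566162)(0.995906) + (0.824294)(0.090396)(-0.189095) = 0.549754
φ₂ = asin(0.549754) = 0.582069 rad = 33.350°.
Then Δλ = atan2(0.073169, 0.684656) = 0.106465 rad, from sin θ sin δ cos φ₁ over cos δ − sin φ₁ sin φ₂.
Hence λ₂ = -29.734° + 6.100° = -23.634°.
The forward bearing on arrival equals the back-azimuth from the destination plus 180°.
Back-azimuth from P₂ (33.4°, -23.6°) to P₁ (34.5°, -29.7°), with Δλ' = λ₁ − λ₂ = -6.1°: atan2( sin Δλ' cos φ₁ , cos φ₂ sin φ₁ − sin φ₂ cos φ₁ cos Δλ' ) = 284.3°.
Final bearing = (284.3° + 180°) mod 360° = 104.3°.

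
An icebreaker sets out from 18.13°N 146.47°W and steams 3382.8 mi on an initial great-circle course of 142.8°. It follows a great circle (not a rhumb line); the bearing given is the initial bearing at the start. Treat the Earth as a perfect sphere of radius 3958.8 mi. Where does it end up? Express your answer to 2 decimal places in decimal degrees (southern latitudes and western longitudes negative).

latitude -21.51°, longitude -117.12°

Angular distance δ = d/R = 3382.8 / 3958.8 = 0.854501 rad.
With φ₁ = 18.13° = 0.316428 rad and θ = 142.8° = 2.492330 rad:
sin φ₂ = sin φ₁ cos δ + cos φ₁ sin δ cos θ = (0.311174)(0.656595) + (0.950353)(0.754244)(-0.796530) = -0.366636
φ₂ = asin(-0.366636) = -0.375390 rad = -21.51°.
Then Δλ = atan2(0.433375, 0.770682) = 0.512258 rad, from sin θ sin δ cos φ₁ over cos δ − sin φ₁ sin φ₂.
Hence λ₂ = -146.47° + 29.35° = -117.12°.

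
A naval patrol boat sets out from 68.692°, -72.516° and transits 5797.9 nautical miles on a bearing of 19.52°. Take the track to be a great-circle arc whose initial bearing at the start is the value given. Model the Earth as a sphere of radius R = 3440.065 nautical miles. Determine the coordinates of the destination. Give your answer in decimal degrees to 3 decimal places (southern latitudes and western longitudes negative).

latitude 13.516°, longitude 87.522°

Angular distance δ = d/R = 5797.9 / 3440.065 = 1.685404 rad.
Start latitude φ₁ = 1.198902 rad; initial bearing θ = 0.340688 rad.
Applying the spherical law of cosines for sides, sin φ₂ = sin φ₁ cos δ + cos φ₁ sin δ cos θ = 0.233709, so φ₂ = 13.516°.
Then Δλ = atan2(0.120622, -0.332090) = 2.793188 rad, from sin θ sin δ cos φ₁ over cos δ − sin φ₁ sin φ₂.
λ₂ = -72.516° + 160.038° = 87.522°.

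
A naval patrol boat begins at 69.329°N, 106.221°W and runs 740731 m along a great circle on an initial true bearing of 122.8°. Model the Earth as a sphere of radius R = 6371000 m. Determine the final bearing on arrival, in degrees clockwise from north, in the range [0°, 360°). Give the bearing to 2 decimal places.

δ = 740731/6371000 = 0.116266 rad (6.6616°).
With φ₁ = 69.329° = 1.210019 rad and θ = 122.8° = 2.143264 rad:
Destination latitude: φ₂ = arcsin( sin φ₁ cos δ + cos φ₁ sin δ cos θ ) = arcsin(0.907123) = 65.111°.
Then Δλ = atan2(0.034421, 0.144523) = 0.233813 rad, from sin θ sin δ cos φ₁ over cos δ − sin φ₁ sin φ₂.
λ₂ = λ₁ + Δλ = -92.825°.
The forward bearing on arrival equals the back-azimuth from the destination plus 180°.
Back-azimuth from P₂ (65.11°, -92.82°) to P₁ (69.33°, -106.22°), with Δλ' = λ₁ − λ₂ = -13.40°: atan2( sin Δλ' cos φ₁ , cos φ₂ sin φ₁ − sin φ₂ cos φ₁ cos Δλ' ) = 315.17°.
Final bearing = (315.17° + 180°) mod 360° = 135.17°.

final bearing 135.17°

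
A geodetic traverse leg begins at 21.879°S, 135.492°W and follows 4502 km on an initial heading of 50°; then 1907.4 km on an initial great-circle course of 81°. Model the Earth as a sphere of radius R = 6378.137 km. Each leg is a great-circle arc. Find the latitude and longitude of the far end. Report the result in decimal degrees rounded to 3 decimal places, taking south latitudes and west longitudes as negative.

latitude 8.313°, longitude -88.417°

Apply the spherical direct solution leg by leg, carrying full precision between legs.
Leg 1: from (-21.879°, -135.492°), δ = 4502/6378.137 = 0.705849 rad, θ = 50° → φ = 5.931°, λ = -105.519°.
Leg 2: from (5.931°, -105.519°), δ = 1907.4/6378.137 = 0.299053 rad, θ = 81° → φ = 8.313°, λ = -88.417°.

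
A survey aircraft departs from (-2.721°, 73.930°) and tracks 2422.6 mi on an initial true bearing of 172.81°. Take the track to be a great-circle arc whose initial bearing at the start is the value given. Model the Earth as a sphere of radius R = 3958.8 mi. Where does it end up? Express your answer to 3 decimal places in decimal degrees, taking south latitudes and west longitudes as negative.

latitude -37.457°, longitude 79.127°

δ = 2422.6/3958.8 = 0.611953 rad (35.0623°).
Start latitude φ₁ = -0.047490 rad; initial bearing θ = 3.016103 rad.
Destination latitude: φ₂ = arcsin( sin φ₁ cos δ + cos φ₁ sin δ cos θ ) = arcsin(-0.608165) = -37.457°.
Δλ = atan2( sin θ sin δ cos φ₁ , cos δ − sin φ₁ sin φ₂ ) = atan2(0.071819, 0.789656) = 0.090701 rad = 5.197°.
λ₂ = 73.930° + 5.197° = 79.127°.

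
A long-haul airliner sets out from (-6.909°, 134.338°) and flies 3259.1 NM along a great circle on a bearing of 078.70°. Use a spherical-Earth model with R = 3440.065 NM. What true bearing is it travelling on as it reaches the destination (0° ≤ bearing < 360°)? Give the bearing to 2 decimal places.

final bearing 77.76°

Central angle δ = d/R = 0.947395 rad.
With φ₁ = -6.909° = -0.120585 rad and θ = 78.7° = 1.373574 rad:
Destination latitude: φ₂ = arcsin( sin φ₁ cos δ + cos φ₁ sin δ cos θ ) = arcsin(0.087706) = 5.032°.
Then Δλ = atan2(0.790377, 0.594351) = 0.926027 rad, from sin θ sin δ cos φ₁ over cos δ − sin φ₁ sin φ₂.
λ₂ = 134.338° + 53.057° = 187.395°, normalized to (−180°, 180°] → -172.605°.
The forward bearing on arrival equals the back-azimuth from the destination plus 180°.
Back-azimuth from P₂ (5.03°, -172.60°) to P₁ (-6.91°, 134.34°), with Δλ' = λ₁ − λ₂ = 306.94°: atan2( sin Δλ' cos φ₁ , cos φ₂ sin φ₁ − sin φ₂ cos φ₁ cos Δλ' ) = 257.76°.
Final bearing = (257.76° + 180°) mod 360° = 77.76°.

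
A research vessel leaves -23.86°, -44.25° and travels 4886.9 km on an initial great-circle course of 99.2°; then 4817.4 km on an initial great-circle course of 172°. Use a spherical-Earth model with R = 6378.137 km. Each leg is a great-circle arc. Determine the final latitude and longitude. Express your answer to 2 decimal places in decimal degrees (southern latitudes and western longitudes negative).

Apply the spherical direct solution leg by leg, carrying full precision between legs.
Leg 1: from (-23.86°, -44.25°), δ = 4886.9/6378.137 = 0.766196 rad, θ = 99.2° → φ = -23.13°, λ = 3.85°.
Leg 2: from (-23.13°, 3.85°), δ = 4817.4/6378.137 = 0.755299 rad, θ = 172° → φ = -65.54°, λ = 17.17°.

latitude -65.54°, longitude 17.17°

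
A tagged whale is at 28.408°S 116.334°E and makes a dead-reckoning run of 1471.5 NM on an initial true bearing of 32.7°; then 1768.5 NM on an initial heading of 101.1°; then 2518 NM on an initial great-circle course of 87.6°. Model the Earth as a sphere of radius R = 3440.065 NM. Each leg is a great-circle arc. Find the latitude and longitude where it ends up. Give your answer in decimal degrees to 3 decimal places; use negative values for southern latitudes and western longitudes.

Apply the spherical direct solution leg by leg, carrying full precision between legs.
Leg 1: from (-28.408°, 116.334°), δ = 1471.5/3440.065 = 0.427754 rad, θ = 32.7° → φ = -7.229°, λ = 129.390°.
Leg 2: from (-7.229°, 129.390°), δ = 1768.5/3440.065 = 0.514089 rad, θ = 101.1° → φ = -11.741°, λ = 158.918°.
Leg 3: from (-11.741°, 158.918°), δ = 2518/3440.065 = 0.731963 rad, θ = 87.6° → φ = -7.121°, λ = -158.788°.

latitude -7.121°, longitude -158.788°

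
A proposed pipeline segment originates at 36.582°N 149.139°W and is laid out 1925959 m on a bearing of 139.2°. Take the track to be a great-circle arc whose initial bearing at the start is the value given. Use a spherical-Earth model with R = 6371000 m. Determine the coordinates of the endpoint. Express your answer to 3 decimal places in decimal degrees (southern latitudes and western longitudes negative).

latitude 22.828°, longitude -136.954°

Central angle δ = d/R = 0.302301 rad.
Start latitude φ₁ = 0.638476 rad; initial bearing θ = 2.429498 rad.
Applying the spherical law of cosines for sides, sin φ₂ = sin φ₁ cos δ + cos φ₁ sin δ cos θ = 0.387974, so φ₂ = 22.828°.
Δλ = atan2( sin θ sin δ cos φ₁ , cos δ − sin φ₁ sin φ₂ ) = atan2(0.156212, 0.723432) = 0.212667 rad = 12.185°.
λ₂ = λ₁ + Δλ = -136.954°.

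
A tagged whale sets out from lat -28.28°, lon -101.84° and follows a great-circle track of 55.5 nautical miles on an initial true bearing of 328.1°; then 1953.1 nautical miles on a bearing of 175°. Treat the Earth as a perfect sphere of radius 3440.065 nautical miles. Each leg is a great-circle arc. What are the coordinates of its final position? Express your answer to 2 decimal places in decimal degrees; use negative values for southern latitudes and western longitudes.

Apply the spherical direct solution leg by leg, carrying full precision between legs.
Leg 1: from (-28.28°, -101.84°), δ = 55.5/3440.065 = 0.016133 rad, θ = 328.1° → φ = -27.49°, λ = -102.39°.
Leg 2: from (-27.49°, -102.39°), δ = 1953.1/3440.065 = 0.567751 rad, θ = 175° → φ = -59.82°, λ = -97.04°.

latitude -59.82°, longitude -97.04°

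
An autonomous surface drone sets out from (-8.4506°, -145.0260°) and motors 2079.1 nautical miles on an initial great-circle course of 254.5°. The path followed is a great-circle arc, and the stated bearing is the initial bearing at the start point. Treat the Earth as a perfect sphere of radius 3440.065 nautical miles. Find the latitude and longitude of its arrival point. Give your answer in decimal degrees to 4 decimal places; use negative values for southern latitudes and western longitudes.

latitude -15.7317°, longitude -179.6991°

δ = 2079.1/3440.065 = 0.604378 rad (34.6283°).
With φ₁ = -8.4506° = -0.147491 rad and θ = 254.5° = 4.441863 rad:
Destination latitude: φ₂ = arcsin( sin φ₁ cos δ + cos φ₁ sin δ cos θ ) = arcsin(-0.271134) = -15.7317°.
Then Δλ = atan2(-0.541638, 0.783011) = -0.605159 rad, from sin θ sin δ cos φ₁ over cos δ − sin φ₁ sin φ₂.
Hence λ₂ = -145.0260° + -34.6731° = -179.6991°.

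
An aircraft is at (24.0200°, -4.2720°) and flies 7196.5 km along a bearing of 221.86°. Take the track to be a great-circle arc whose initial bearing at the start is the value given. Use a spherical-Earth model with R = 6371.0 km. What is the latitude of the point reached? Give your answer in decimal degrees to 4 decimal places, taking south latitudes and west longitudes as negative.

δ = 7196.5/6371 = 1.129571 rad (64.7197°).
With φ₁ = 24.0200° = 0.419228 rad and θ = 221.86° = 3.872187 rad:
Destination latitude: φ₂ = arcsin( sin φ₁ cos δ + cos φ₁ sin δ cos θ ) = arcsin(-0.441299) = -26.1868°.
For the longitude increment, Δλ = atan2( sin θ sin δ cos φ₁, cos δ − sin φ₁ sin φ₂ ) = atan2(-0.551151, 0.606681) = -42.2542°.
λ₂ = -4.2720° + -42.2542° = -46.5262°.

latitude -26.1868°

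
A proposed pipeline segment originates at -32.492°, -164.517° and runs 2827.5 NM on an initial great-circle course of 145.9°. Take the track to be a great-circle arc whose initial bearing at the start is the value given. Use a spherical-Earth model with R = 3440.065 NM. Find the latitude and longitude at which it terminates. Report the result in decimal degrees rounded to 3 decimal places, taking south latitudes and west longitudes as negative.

Angular distance δ = d/R = 2827.5 / 3440.065 = 0.821932 rad.
Converting: φ₁ = -0.567092 rad, θ = 2.546435 rad.
Destination latitude: φ₂ = arcsin( sin φ₁ cos δ + cos φ₁ sin δ cos θ ) = arcsin(-0.877299) = -61.318°.
Δλ = atan2( sin θ sin δ cos φ₁ , cos δ − sin φ₁ sin φ₂ ) = atan2(0.346367, 0.209538) = 1.026738 rad = 58.828°.
Hence λ₂ = -164.517° + 58.828° = -105.689°.

latitude -61.318°, longitude -105.689°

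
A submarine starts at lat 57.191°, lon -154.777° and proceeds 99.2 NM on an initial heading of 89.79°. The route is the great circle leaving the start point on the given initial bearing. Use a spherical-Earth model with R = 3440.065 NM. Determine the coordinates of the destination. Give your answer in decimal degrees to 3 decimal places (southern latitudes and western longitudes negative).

δ = 99.2/3440.065 = 0.028837 rad (1.6522°).
Converting: φ₁ = 0.998171 rad, θ = 1.567131 rad.
sin φ₂ = sin φ₁ cos δ + cos φ₁ sin δ cos θ = (0.840482)(0.999584) + (0.541840)(0.028833)(0.003665) = 0.840189
φ₂ = asin(0.840189) = 0.997632 rad = 57.160°.
For the longitude increment, Δλ = atan2( sin θ sin δ cos φ₁, cos δ − sin φ₁ sin φ₂ ) = atan2(0.015623, 0.293421) = 3.048°.
λ₂ = -154.777° + 3.048° = -151.729°.

latitude 57.160°, longitude -151.729°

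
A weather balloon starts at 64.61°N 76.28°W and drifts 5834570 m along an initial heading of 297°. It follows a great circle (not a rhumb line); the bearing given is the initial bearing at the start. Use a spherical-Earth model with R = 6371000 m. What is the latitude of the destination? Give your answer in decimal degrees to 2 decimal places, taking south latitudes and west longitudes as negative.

latitude 44.80°

The arc subtends δ = 5834570/6371000 = 0.915801 rad at the centre.
Converting: φ₁ = 1.127657 rad, θ = 5.183628 rad.
Destination latitude: φ₂ = arcsin( sin φ₁ cos δ + cos φ₁ sin δ cos θ ) = arcsin(0.704693) = 44.80°.
Δλ = atan2( sin θ sin δ cos φ₁ , cos δ − sin φ₁ sin φ₂ ) = atan2(-0.302980, -0.027472) = -1.661220 rad = -95.18°.
λ₂ = λ₁ + Δλ = -171.46°.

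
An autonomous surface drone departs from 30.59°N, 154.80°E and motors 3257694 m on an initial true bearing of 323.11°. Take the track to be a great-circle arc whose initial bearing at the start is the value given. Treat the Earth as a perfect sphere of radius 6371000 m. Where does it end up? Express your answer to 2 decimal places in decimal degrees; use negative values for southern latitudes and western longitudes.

latitude 51.32°, longitude 126.76°

δ = 3257694/6371000 = 0.511332 rad (29.2971°).
With φ₁ = 30.59° = 0.533896 rad and θ = 323.11° = 5.639333 rad:
Applying the spherical law of cosines for sides, sin φ₂ = sin φ₁ cos δ + cos φ₁ sin δ cos θ = 0.780703, so φ₂ = 51.32°.
Δλ = atan2( sin θ sin δ cos φ₁ , cos δ − sin φ₁ sin φ₂ ) = atan2(-0.252861, 0.474801) = -0.489357 rad = -28.04°.
Hence λ₂ = 154.80° + -28.04° = 126.76°.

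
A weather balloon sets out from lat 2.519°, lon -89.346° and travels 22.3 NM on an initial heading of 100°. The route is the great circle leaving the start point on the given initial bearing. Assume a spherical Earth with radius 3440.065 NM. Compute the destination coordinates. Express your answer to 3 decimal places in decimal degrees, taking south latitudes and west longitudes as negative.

Angular distance δ = d/R = 22.3 / 3440.065 = 0.006482 rad.
Start latitude φ₁ = 0.043965 rad; initial bearing θ = 1.745329 rad.
sin φ₂ = sin φ₁ cos δ + cos φ₁ sin δ cos θ = (0.043951)(0.999979) + (0.999034)(0.006482)(-0.173648) = 0.042825
φ₂ = asin(0.042825) = 0.042838 rad = 2.454°.
Then Δλ = atan2(0.006378, 0.998097) = 0.006390 rad, from sin θ sin δ cos φ₁ over cos δ − sin φ₁ sin φ₂.
Hence λ₂ = -89.346° + 0.366° = -88.980°.

latitude 2.454°, longitude -88.980°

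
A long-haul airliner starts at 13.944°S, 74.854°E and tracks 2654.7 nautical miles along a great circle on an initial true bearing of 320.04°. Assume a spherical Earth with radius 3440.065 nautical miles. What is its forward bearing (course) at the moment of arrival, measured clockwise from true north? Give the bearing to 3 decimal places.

δ = 2654.7/3440.065 = 0.771701 rad (44.2152°).
Converting: φ₁ = -0.243369 rad, θ = 5.585752 rad.
sin φ₂ = sin φ₁ cos δ + cos φ₁ sin δ cos θ = (-0.240973)(0.716726) + (0.970532)(0.697355)(0.766493) = 0.346055
φ₂ = asin(0.346055) = 0.353363 rad = 20.246°.
Δλ = atan2( sin θ sin δ cos φ₁ , cos δ − sin φ₁ sin φ₂ ) = atan2(-0.434680, 0.800116) = -0.497663 rad = -28.514°.
Hence λ₂ = 74.854° + -28.514° = 46.340°.
The forward bearing on arrival equals the back-azimuth from the destination plus 180°.
Back-azimuth from P₂ (20.246°, 46.340°) to P₁ (-13.944°, 74.854°), with Δλ' = λ₁ − λ₂ = 28.514°: atan2( sin Δλ' cos φ₁ , cos φ₂ sin φ₁ − sin φ₂ cos φ₁ cos Δλ' ) = 138.366°.
Final bearing = (138.366° + 180°) mod 360° = 318.366°.

final bearing 318.366°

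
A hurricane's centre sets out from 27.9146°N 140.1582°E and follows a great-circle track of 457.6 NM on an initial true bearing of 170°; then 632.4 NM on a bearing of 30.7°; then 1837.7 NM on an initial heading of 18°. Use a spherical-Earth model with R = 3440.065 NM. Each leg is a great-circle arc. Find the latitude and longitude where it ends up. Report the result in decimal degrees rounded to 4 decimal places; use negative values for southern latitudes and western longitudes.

Apply the spherical direct solution leg by leg, carrying full precision between legs.
Leg 1: from (27.9146°, 140.1582°), δ = 457.6/3440.065 = 0.133021 rad, θ = 170° → φ = 20.4019°, λ = 141.5662°.
Leg 2: from (20.4019°, 141.5662°), δ = 632.4/3440.065 = 0.183834 rad, θ = 30.7° → φ = 29.3439°, λ = 147.7123°.
Leg 3: from (29.3439°, 147.7123°), δ = 1837.7/3440.065 = 0.534205 rad, θ = 18° → φ = 57.5521°, λ = 164.7650°.

latitude 57.5521°, longitude 164.7650°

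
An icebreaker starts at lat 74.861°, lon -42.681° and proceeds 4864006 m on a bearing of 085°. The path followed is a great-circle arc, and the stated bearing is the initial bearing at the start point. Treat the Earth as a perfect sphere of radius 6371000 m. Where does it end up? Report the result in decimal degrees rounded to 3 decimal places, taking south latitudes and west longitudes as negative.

latitude 45.489°, longitude 36.590°

The arc subtends δ = 4864006/6371000 = 0.763460 rad at the centre.
Start latitude φ₁ = 1.306571 rad; initial bearing θ = 1.483530 rad.
sin φ₂ = sin φ₁ cos δ + cos φ₁ sin δ cos θ = (0.965295)(0.722448) + (0.261162)(0.691426)(0.087156) = 0.713113
φ₂ = asin(0.713113) = 0.793929 rad = 45.489°.
Then Δλ = atan2(0.179887, 0.034083) = 1.383547 rad, from sin θ sin δ cos φ₁ over cos δ − sin φ₁ sin φ₂.
Hence λ₂ = -42.681° + 79.271° = 36.590°.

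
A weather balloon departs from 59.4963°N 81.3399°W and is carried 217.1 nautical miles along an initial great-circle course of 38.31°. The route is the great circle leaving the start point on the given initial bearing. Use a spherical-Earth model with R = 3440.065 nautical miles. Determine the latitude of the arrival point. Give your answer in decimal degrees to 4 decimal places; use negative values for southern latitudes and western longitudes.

The arc subtends δ = 217.1/3440.065 = 0.063109 rad at the centre.
Converting: φ₁ = 1.038406 rad, θ = 0.668636 rad.
Destination latitude: φ₂ = arcsin( sin φ₁ cos δ + cos φ₁ sin δ cos θ ) = arcsin(0.885000) = 62.2516°.
For the longitude increment, Δλ = atan2( sin θ sin δ cos φ₁, cos δ − sin φ₁ sin φ₂ ) = atan2(0.019845, 0.235496) = 4.8169°.
Hence λ₂ = -81.3399° + 4.8169° = -76.5230°.

latitude 62.2516°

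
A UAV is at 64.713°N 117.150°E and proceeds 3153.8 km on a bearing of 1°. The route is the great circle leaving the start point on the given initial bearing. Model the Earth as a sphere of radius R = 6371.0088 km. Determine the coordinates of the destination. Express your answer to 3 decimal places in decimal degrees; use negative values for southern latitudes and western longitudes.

Central angle δ = d/R = 0.495024 rad.
Start latitude φ₁ = 1.129455 rad; initial bearing θ = 0.017453 rad.
sin φ₂ = sin φ₁ cos δ + cos φ₁ sin δ cos θ = (0.904179)(0.879957) + (0.427153)(0.475052)(0.999848) = 0.998529
φ₂ = asin(0.998529) = 1.516541 rad = 86.891°.
For the longitude increment, Δλ = atan2( sin θ sin δ cos φ₁, cos δ − sin φ₁ sin φ₂ ) = atan2(0.003541, -0.022892) = 171.206°.
λ₂ = 117.150° + 171.206° = 288.356°, normalized to (−180°, 180°] → -71.644°.

latitude 86.891°, longitude -71.644°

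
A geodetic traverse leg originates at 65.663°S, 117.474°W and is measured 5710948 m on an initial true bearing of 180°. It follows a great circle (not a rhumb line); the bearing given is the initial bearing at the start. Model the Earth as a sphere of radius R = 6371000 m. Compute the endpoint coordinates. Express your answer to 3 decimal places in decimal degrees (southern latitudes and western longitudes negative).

The arc subtends δ = 5710948/6371000 = 0.896397 rad at the centre.
Converting: φ₁ = -1.146036 rad, θ = 3.141593 rad.
sin φ₂ = sin φ₁ cos δ + cos φ₁ sin δ cos θ = (-0.911137)(0.624428) + (0.412103)(0.781082)(-1.000000) = -0.890826
φ₂ = asin(-0.890826) = -1.099160 rad = -62.977°.
Then Δλ = atan2(0.000000, -0.187237) = 3.141593 rad, from sin θ sin δ cos φ₁ over cos δ − sin φ₁ sin φ₂.
Hence λ₂ = -117.474° + 180.000° = 62.526°.

latitude -62.977°, longitude 62.526°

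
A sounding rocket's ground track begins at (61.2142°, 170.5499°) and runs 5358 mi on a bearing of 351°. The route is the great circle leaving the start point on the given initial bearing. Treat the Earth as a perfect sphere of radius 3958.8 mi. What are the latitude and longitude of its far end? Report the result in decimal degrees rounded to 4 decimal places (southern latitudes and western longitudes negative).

latitude 40.7998°, longitude 2.1915°

δ = 5358/3958.8 = 1.353440 rad (77.5464°).
With φ₁ = 61.2142° = 1.068389 rad and θ = 351° = 6.126106 rad:
Applying the spherical law of cosines for sides, sin φ₂ = sin φ₁ cos δ + cos φ₁ sin δ cos θ = 0.653417, so φ₂ = 40.7998°.
Δλ = atan2( sin θ sin δ cos φ₁ , cos δ − sin φ₁ sin φ₂ ) = atan2(-0.073556, -0.357024) = -2.938409 rad = -168.3584°.
λ₂ = 170.5499° + -168.3584° = 2.1915°.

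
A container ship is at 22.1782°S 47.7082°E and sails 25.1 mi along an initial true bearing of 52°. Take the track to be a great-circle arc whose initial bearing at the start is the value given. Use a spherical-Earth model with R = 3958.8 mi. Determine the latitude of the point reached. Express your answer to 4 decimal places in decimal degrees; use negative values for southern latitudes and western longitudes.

Central angle δ = d/R = 0.006340 rad.
With φ₁ = -22.1782° = -0.387083 rad and θ = 52° = 0.907571 rad:
Destination latitude: φ₂ = arcsin( sin φ₁ cos δ + cos φ₁ sin δ cos θ ) = arcsin(-0.373866) = -21.9543°.
Δλ = atan2( sin θ sin δ cos φ₁ , cos δ − sin φ₁ sin φ₂ ) = atan2(0.004627, 0.858850) = 0.005387 rad = 0.3086°.
λ₂ = λ₁ + Δλ = 48.0168°.

latitude -21.9543°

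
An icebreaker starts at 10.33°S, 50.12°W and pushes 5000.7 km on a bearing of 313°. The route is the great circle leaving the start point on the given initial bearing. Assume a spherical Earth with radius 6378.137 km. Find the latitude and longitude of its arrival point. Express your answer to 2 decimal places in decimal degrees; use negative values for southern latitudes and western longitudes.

latitude 20.29°, longitude -83.53°

Angular distance δ = d/R = 5000.7 / 6378.137 = 0.784038 rad.
With φ₁ = -10.33° = -0.180293 rad and θ = 313° = 5.462881 rad:
Applying the spherical law of cosines for sides, sin φ₂ = sin φ₁ cos δ + cos φ₁ sin δ cos θ = 0.346814, so φ₂ = 20.29°.
Δλ = atan2( sin θ sin δ cos φ₁ , cos δ − sin φ₁ sin φ₂ ) = atan2(-0.508070, 0.770258) = -0.583102 rad = -33.41°.
λ₂ = -50.12° + -33.41° = -83.53°.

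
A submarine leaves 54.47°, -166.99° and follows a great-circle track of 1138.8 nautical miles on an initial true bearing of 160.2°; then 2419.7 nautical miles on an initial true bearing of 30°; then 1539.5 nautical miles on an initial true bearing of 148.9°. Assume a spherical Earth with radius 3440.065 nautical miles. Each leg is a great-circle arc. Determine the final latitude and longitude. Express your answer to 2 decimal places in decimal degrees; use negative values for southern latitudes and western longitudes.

latitude 40.90°, longitude -93.14°

Apply the spherical direct solution leg by leg, carrying full precision between legs.
Leg 1: from (54.47°, -166.99°), δ = 1138.8/3440.065 = 0.331040 rad, θ = 160.2° → φ = 36.29°, λ = -159.14°.
Leg 2: from (36.29°, -159.14°), δ = 2419.7/3440.065 = 0.703388 rad, θ = 30° → φ = 64.54°, λ = -110.34°.
Leg 3: from (64.54°, -110.34°), δ = 1539.5/3440.065 = 0.447521 rad, θ = 148.9° → φ = 40.90°, λ = -93.14°.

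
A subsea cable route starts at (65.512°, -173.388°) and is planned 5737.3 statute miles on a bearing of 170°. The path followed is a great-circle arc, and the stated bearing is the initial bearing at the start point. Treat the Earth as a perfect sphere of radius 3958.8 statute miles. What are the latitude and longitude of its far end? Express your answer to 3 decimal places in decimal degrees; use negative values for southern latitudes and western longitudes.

Central angle δ = d/R = 1.449252 rad.
Start latitude φ₁ = 1.143400 rad; initial bearing θ = 2.967060 rad.
sin φ₂ = sin φ₁ cos δ + cos φ₁ sin δ cos θ = (0.910048)(0.121245) + (0.414503)(0.992623)(-0.984808) = -0.294855
φ₂ = asin(-0.294855) = -0.299304 rad = -17.149°.
Then Δλ = atan2(0.071447, 0.389577) = 0.181380 rad, from sin θ sin δ cos φ₁ over cos δ − sin φ₁ sin φ₂.
Hence λ₂ = -173.388° + 10.392° = -162.996°.

latitude -17.149°, longitude -162.996°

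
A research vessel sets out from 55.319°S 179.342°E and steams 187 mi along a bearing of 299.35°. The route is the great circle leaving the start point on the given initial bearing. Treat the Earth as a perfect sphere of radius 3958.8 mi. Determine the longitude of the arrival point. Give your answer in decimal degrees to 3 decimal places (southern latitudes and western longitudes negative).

The arc subtends δ = 187/3958.8 = 0.047237 rad at the centre.
With φ₁ = -55.319° = -0.965499 rad and θ = 299.35° = 5.224643 rad:
Applying the spherical law of cosines for sides, sin φ₂ = sin φ₁ cos δ + cos φ₁ sin δ cos θ = -0.808246, so φ₂ = -53.925°.
For the longitude increment, Δλ = atan2( sin θ sin δ cos φ₁, cos δ − sin φ₁ sin φ₂ ) = atan2(-0.023419, 0.334237) = -4.008°.
λ₂ = λ₁ + Δλ = 175.334°.

longitude 175.334°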